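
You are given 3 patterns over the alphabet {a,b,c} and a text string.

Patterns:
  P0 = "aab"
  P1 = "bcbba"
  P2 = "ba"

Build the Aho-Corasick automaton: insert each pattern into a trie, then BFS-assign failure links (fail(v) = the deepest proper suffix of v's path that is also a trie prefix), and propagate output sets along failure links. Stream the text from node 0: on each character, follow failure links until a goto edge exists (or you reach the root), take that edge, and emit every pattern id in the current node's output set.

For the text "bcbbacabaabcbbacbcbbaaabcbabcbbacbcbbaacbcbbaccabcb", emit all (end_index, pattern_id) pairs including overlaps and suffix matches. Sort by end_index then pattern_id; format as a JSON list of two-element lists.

Build:
Trie (insert patterns):
  0='ε' goto a→1 b→4
  1='a' goto a→2
  2='aa' goto b→3
  3='aab' goto ·  ←P0
  4='b' goto a→9 c→5
  5='bc' goto b→6
  6='bcb' goto b→7
  7='bcbb' goto a→8
  8='bcbba' goto ·  ←P1
  9='ba' goto ·  ←P2

Failure links (BFS by depth):
  n1('a'): parent n0 fail=0; on 'a' 0 → fail=0;  out ∅∪∅=∅
  n4('b'): parent n0 fail=0; on 'b' 0 → fail=0;  out ∅∪∅=∅
  n2('aa'): parent n1 fail=0; on 'a' 0 → fail=1;  out ∅∪∅=∅
  n5('bc'): parent n4 fail=0; on 'c' 0 → fail=0;  out ∅∪∅=∅
  n9('ba'): parent n4 fail=0; on 'a' 0 → fail=1;  out {2}∪∅={2}
  n3('aab'): parent n2 fail=1; on 'b' 1→0 → fail=4;  out {0}∪∅={0}
  n6('bcb'): parent n5 fail=0; on 'b' 0 → fail=4;  out ∅∪∅=∅
  n7('bcbb'): parent n6 fail=4; on 'b' 4→0 → fail=4;  out ∅∪∅=∅
  n8('bcbba'): parent n7 fail=4; on 'a' 4 → fail=9;  out {1}∪{2}={1,2}

Run:
pos 0 'b': at 4
pos 1 'c': at 5
pos 2 'b': at 6
pos 3 'b': at 7
pos 4 'a': at 8  ** P1@[0:4],P2@[3:4]
pos 5 'c': at 0 ·f
pos 6 'a': at 1
pos 7 'b': at 4 ·f
pos 8 'a': at 9  ** P2@[7:8]
pos 9 'a': at 2 ·f
pos 10 'b': at 3  ** P0@[8:10]
pos 11 'c': at 5 ·f
pos 12 'b': at 6
pos 13 'b': at 7
pos 14 'a': at 8  ** P1@[10:14],P2@[13:14]
pos 15 'c': at 0 ·f
pos 16 'b': at 4
pos 17 'c': at 5
pos 18 'b': at 6
pos 19 'b': at 7
pos 20 'a': at 8  ** P1@[16:20],P2@[19:20]
pos 21 'a': at 2 ·f
pos 22 'a': at 2 ·f
pos 23 'b': at 3  ** P0@[21:23]
pos 24 'c': at 5 ·f
pos 25 'b': at 6
pos 26 'a': at 9 ·f  ** P2@[25:26]
pos 27 'b': at 4 ·f
pos 28 'c': at 5
pos 29 'b': at 6
pos 30 'b': at 7
pos 31 'a': at 8  ** P1@[27:31],P2@[30:31]
pos 32 'c': at 0 ·f
pos 33 'b': at 4
pos 34 'c': at 5
pos 35 'b': at 6
pos 36 'b': at 7
pos 37 'a': at 8  ** P1@[33:37],P2@[36:37]
pos 38 'a': at 2 ·f
pos 39 'c': at 0 ·f
pos 40 'b': at 4
pos 41 'c': at 5
pos 42 'b': at 6
pos 43 'b': at 7
pos 44 'a': at 8  ** P1@[40:44],P2@[43:44]
pos 45 'c': at 0 ·f
pos 46 'c': at 0
pos 47 'a': at 1
pos 48 'b': at 4 ·f
pos 49 'c': at 5
pos 50 'b': at 6

Matches: [[4,1],[4,2],[8,2],[10,0],[14,1],[14,2],[20,1],[20,2],[23,0],[26,2],[31,1],[31,2],[37,1],[37,2],[44,1],[44,2]]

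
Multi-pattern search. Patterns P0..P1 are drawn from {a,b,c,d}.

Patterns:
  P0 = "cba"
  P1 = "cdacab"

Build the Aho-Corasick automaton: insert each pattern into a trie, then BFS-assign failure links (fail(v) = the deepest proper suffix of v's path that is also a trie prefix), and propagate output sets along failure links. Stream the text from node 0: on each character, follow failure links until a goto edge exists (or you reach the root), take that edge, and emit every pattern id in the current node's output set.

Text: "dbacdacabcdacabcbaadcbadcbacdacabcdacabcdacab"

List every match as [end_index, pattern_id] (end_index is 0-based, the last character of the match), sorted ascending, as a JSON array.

Construct AC machine:
Trie (insert patterns):
  0='ε' goto c→1
  1='c' goto b→2 d→4
  2='cb' goto a→3
  3='cba' goto ·  ←P0
  4='cd' goto a→5
  5='cda' goto c→6
  6='cdac' goto a→7
  7='cdaca' goto b→8
  8='cdacab' goto ·  ←P1

Failure links (BFS by depth):
  n1('c'): parent n0 fail=0; on 'c' 0 → fail=0;  out ∅∪∅=∅
  n2('cb'): parent n1 fail=0; on 'b' 0 → fail=0;  out ∅∪∅=∅
  n4('cd'): parent n1 fail=0; on 'd' 0 → fail=0;  out ∅∪∅=∅
  n3('cba'): parent n2 fail=0; on 'a' 0 → fail=0;  out {0}∪∅={0}
  n5('cda'): parent n4 fail=0; on 'a' 0 → fail=0;  out ∅∪∅=∅
  n6('cdac'): parent n5 fail=0; on 'c' 0 → fail=1;  out ∅∪∅=∅
  n7('cdaca'): parent n6 fail=1; on 'a' 1→0 → fail=0;  out ∅∪∅=∅
  n8('cdacab'): parent n7 fail=0; on 'b' 0 → fail=0;  out {1}∪∅={1}

Text stream:
pos 0 'd': at 0
pos 1 'b': at 0
pos 2 'a': at 0
pos 3 'c': at 1
pos 4 'd': at 4
pos 5 'a': at 5
pos 6 'c': at 6
pos 7 'a': at 7
pos 8 'b': at 8  emit P1@[3:8]
pos 9 'c': at 1 (fail-walked)
pos 10 'd': at 4
pos 11 'a': at 5
pos 12 'c': at 6
pos 13 'a': at 7
pos 14 'b': at 8  emit P1@[9:14]
pos 15 'c': at 1 (fail-walked)
pos 16 'b': at 2
pos 17 'a': at 3  emit P0@[15:17]
pos 18 'a': at 0 (fail-walked)
pos 19 'd': at 0
pos 20 'c': at 1
pos 21 'b': at 2
pos 22 'a': at 3  emit P0@[20:22]
pos 23 'd': at 0 (fail-walked)
pos 24 'c': at 1
pos 25 'b': at 2
pos 26 'a': at 3  emit P0@[24:26]
pos 27 'c': at 1 (fail-walked)
pos 28 'd': at 4
pos 29 'a': at 5
pos 30 'c': at 6
pos 31 'a': at 7
pos 32 'b': at 8  emit P1@[27:32]
pos 33 'c': at 1 (fail-walked)
pos 34 'd': at 4
pos 35 'a': at 5
pos 36 'c': at 6
pos 37 'a': at 7
pos 38 'b': at 8  emit P1@[33:38]
pos 39 'c': at 1 (fail-walked)
pos 40 'd': at 4
pos 41 'a': at 5
pos 42 'c': at 6
pos 43 'a': at 7
pos 44 'b': at 8  emit P1@[39:44]

Matches: [[8,1],[14,1],[17,0],[22,0],[26,0],[32,1],[38,1],[44,1]]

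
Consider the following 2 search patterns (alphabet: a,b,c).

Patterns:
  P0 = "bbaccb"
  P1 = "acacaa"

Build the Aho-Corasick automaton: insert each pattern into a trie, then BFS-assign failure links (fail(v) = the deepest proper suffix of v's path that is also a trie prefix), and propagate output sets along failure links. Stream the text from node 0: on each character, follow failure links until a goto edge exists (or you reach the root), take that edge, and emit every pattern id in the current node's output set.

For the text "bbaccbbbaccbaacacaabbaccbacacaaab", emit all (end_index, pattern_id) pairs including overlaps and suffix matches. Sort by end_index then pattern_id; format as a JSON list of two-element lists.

Construct AC machine:
Trie (insert patterns):
  0='ε' goto a→7 b→1
  1='b' goto b→2
  2='bb' goto a→3
  3='bba' goto c→4
  4='bbac' goto c→5
  5='bbacc' goto b→6
  6='bbaccb' goto ·  ←P0
  7='a' goto c→8
  8='ac' goto a→9
  9='aca' goto c→10
  10='acac' goto a→11
  11='acaca' goto a→12
  12='acacaa' goto ·  ←P1

BFS fail/out derivation:
  n1('b'): parent n0 fail=0; on 'b' 0 → fail=0;  out ∅∪∅=∅
  n7('a'): parent n0 fail=0; on 'a' 0 → fail=0;  out ∅∪∅=∅
  n2('bb'): parent n1 fail=0; on 'b' 0 → fail=1;  out ∅∪∅=∅
  n8('ac'): parent n7 fail=0; on 'c' 0 → fail=0;  out ∅∪∅=∅
  n3('bba'): parent n2 fail=1; on 'a' 1→0 → fail=7;  out ∅∪∅=∅
  n9('aca'): parent n8 fail=0; on 'a' 0 → fail=7;  out ∅∪∅=∅
  n4('bbac'): parent n3 fail=7; on 'c' 7 → fail=8;  out ∅∪∅=∅
  n10('acac'): parent n9 fail=7; on 'c' 7 → fail=8;  out ∅∪∅=∅
  n5('bbacc'): parent n4 fail=8; on 'c' 8→0 → fail=0;  out ∅∪∅=∅
  n11('acaca'): parent n10 fail=8; on 'a' 8 → fail=9;  out ∅∪∅=∅
  n6('bbaccb'): parent n5 fail=0; on 'b' 0 → fail=1;  out {0}∪∅={0}
  n12('acacaa'): parent n11 fail=9; on 'a' 9→7→0 → fail=7;  out {1}∪∅={1}

Text stream:
pos 0 'b': at 1
pos 1 'b': at 2
pos 2 'a': at 3
pos 3 'c': at 4
pos 4 'c': at 5
pos 5 'b': at 6  → match P0@[0:5]
pos 6 'b': at 2 (fail-walked)
pos 7 'b': at 2 (fail-walked)
pos 8 'a': at 3
pos 9 'c': at 4
pos 10 'c': at 5
pos 11 'b': at 6  → match P0@[6:11]
pos 12 'a': at 7 (fail-walked)
pos 13 'a': at 7 (fail-walked)
pos 14 'c': at 8
pos 15 'a': at 9
pos 16 'c': at 10
pos 17 'a': at 11
pos 18 'a': at 12  → match P1@[13:18]
pos 19 'b': at 1 (fail-walked)
pos 20 'b': at 2
pos 21 'a': at 3
pos 22 'c': at 4
pos 23 'c': at 5
pos 24 'b': at 6  → match P0@[19:24]
pos 25 'a': at 7 (fail-walked)
pos 26 'c': at 8
pos 27 'a': at 9
pos 28 'c': at 10
pos 29 'a': at 11
pos 30 'a': at 12  → match P1@[25:30]
pos 31 'a': at 7 (fail-walked)
pos 32 'b': at 1 (fail-walked)

Result: [[5,0],[11,0],[18,1],[24,0],[30,1]]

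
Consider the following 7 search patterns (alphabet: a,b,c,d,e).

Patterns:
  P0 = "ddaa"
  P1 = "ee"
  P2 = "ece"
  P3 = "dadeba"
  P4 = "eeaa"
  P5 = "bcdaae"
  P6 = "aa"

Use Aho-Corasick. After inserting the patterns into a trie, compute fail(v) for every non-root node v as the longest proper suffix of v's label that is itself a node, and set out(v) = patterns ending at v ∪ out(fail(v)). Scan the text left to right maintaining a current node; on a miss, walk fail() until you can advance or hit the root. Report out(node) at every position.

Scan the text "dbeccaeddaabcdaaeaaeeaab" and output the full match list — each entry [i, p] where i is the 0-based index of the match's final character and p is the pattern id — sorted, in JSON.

Build:
Trie (insert patterns):
  0='ε' goto a→22 b→16 d→1 e→5
  1='d' goto a→9 d→2
  2='dd' goto a→3
  3='dda' goto a→4
  4='ddaa' goto ·  ←P0
  5='e' goto c→7 e→6
  6='ee' goto a→14  ←P1
  7='ec' goto e→8
  8='ece' goto ·  ←P2
  9='da' goto d→10
  10='dad' goto e→11
  11='dade' goto b→12
  12='dadeb' goto a→13
  13='dadeba' goto ·  ←P3
  14='eea' goto a→15
  15='eeaa' goto ·  ←P4
  16='b' goto c→17
  17='bc' goto d→18
  18='bcd' goto a→19
  19='bcda' goto a→20
  20='bcdaa' goto e→21
  21='bcdaae' goto ·  ←P5
  22='a' goto a→23
  23='aa' goto ·  ←P6

Failure links (BFS by depth):
  n1('d'): parent n0 fail=0; on 'd' 0 → fail=0;  out ∅∪∅=∅
  n5('e'): parent n0 fail=0; on 'e' 0 → fail=0;  out ∅∪∅=∅
  n16('b'): parent n0 fail=0; on 'b' 0 → fail=0;  out ∅∪∅=∅
  n22('a'): parent n0 fail=0; on 'a' 0 → fail=0;  out ∅∪∅=∅
  n2('dd'): parent n1 fail=0; on 'd' 0 → fail=1;  out ∅∪∅=∅
  n6('ee'): parent n5 fail=0; on 'e' 0 → fail=5;  out {1}∪∅={1}
  n7('ec'): parent n5 fail=0; on 'c' 0 → fail=0;  out ∅∪∅=∅
  n9('da'): parent n1 fail=0; on 'a' 0 → fail=22;  out ∅∪∅=∅
  n17('bc'): parent n16 fail=0; on 'c' 0 → fail=0;  out ∅∪∅=∅
  n23('aa'): parent n22 fail=0; on 'a' 0 → fail=22;  out {6}∪∅={6}
  n3('dda'): parent n2 fail=1; on 'a' 1 → fail=9;  out ∅∪∅=∅
  n8('ece'): parent n7 fail=0; on 'e' 0 → fail=5;  out {2}∪∅={2}
  n10('dad'): parent n9 fail=22; on 'd' 22→0 → fail=1;  out ∅∪∅=∅
  n14('eea'): parent n6 fail=5; on 'a' 5→0 → fail=22;  out ∅∪∅=∅
  n18('bcd'): parent n17 fail=0; on 'd' 0 → fail=1;  out ∅∪∅=∅
  n4('ddaa'): parent n3 fail=9; on 'a' 9→22 → fail=23;  out {0}∪{6}={0,6}
  n11('dade'): parent n10 fail=1; on 'e' 1→0 → fail=5;  out ∅∪∅=∅
  n15('eeaa'): parent n14 fail=22; on 'a' 22 → fail=23;  out {4}∪{6}={4,6}
  n19('bcda'): parent n18 fail=1; on 'a' 1 → fail=9;  out ∅∪∅=∅
  n12('dadeb'): parent n11 fail=5; on 'b' 5→0 → fail=16;  out ∅∪∅=∅
  n20('bcdaa'): parent n19 fail=9; on 'a' 9→22 → fail=23;  out ∅∪{6}={6}
  n13('dadeba'): parent n12 fail=16; on 'a' 16→0 → fail=22;  out {3}∪∅={3}
  n21('bcdaae'): parent n20 fail=23; on 'e' 23→22→0 → fail=5;  out {5}∪∅={5}

Scan:
i=0 'd': node 0→1
i=1 'b': node 1→16 (via fail)
i=2 'e': node 16→5 (via fail)
i=3 'c': node 5→7
i=4 'c': node 7→0 (via fail)
i=5 'a': node 0→22
i=6 'e': node 22→5 (via fail)
i=7 'd': node 5→1 (via fail)
i=8 'd': node 1→2
i=9 'a': node 2→3
i=10 'a': node 3→4  ** P0@[7:10],P6@[9:10]
i=11 'b': node 4→16 (via fail)
i=12 'c': node 16→17
i=13 'd': node 17→18
i=14 'a': node 18→19
i=15 'a': node 19→20  ** P6@[14:15]
i=16 'e': node 20→21  ** P5@[11:16]
i=17 'a': node 21→22 (via fail)
i=18 'a': node 22→23  ** P6@[17:18]
i=19 'e': node 23→5 (via fail)
i=20 'e': node 5→6  ** P1@[19:20]
i=21 'a': node 6→14
i=22 'a': node 14→15  ** P4@[19:22],P6@[21:22]
i=23 'b': node 15→16 (via fail)

All matches (sorted): [[10,0],[10,6],[15,6],[16,5],[18,6],[20,1],[22,4],[22,6]]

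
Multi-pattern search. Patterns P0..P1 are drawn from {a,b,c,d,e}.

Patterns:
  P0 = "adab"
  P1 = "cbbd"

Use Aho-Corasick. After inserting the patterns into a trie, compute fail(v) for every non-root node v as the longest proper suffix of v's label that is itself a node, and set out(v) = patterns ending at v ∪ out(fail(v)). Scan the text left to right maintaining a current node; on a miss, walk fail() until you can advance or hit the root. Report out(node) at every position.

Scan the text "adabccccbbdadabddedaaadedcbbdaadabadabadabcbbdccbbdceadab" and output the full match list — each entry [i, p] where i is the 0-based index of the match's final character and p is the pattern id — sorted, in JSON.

Construct AC machine:
Trie (insert patterns):
  n0 'ε': a→1 c→5
  n1 'a': d→2
  n2 'ad': a→3
  n3 'ada': b→4
  n4 'adab': ·  [P0 ends]
  n5 'c': b→6
  n6 'cb': b→7
  n7 'cbb': d→8
  n8 'cbbd': ·  [P1 ends]

BFS fail/out derivation:
  fail(1) 'a': from fail(0)=0 chase 'a': 0 ⇒ 0;  out=∅∪out(0)=∅
  fail(5) 'c': from fail(0)=0 chase 'c': 0 ⇒ 0;  out=∅∪out(0)=∅
  fail(2) 'ad': from fail(1)=0 chase 'd': 0 ⇒ 0;  out=∅∪out(0)=∅
  fail(6) 'cb': from fail(5)=0 chase 'b': 0 ⇒ 0;  out=∅∪out(0)=∅
  fail(3) 'ada': from fail(2)=0 chase 'a': 0 ⇒ 1;  out=∅∪out(1)=∅
  fail(7) 'cbb': from fail(6)=0 chase 'b': 0 ⇒ 0;  out=∅∪out(0)=∅
  fail(4) 'adab': from fail(3)=1 chase 'b': 1→0 ⇒ 0;  out={0}∪out(0)={0}
  fail(8) 'cbbd': from fail(7)=0 chase 'd': 0 ⇒ 0;  out={1}∪out(0)={1}

Text stream:
[0] read 'a'  n0⇒n1
[1] read 'd'  n1⇒n2
[2] read 'a'  n2⇒n3
[3] read 'b'  n3⇒n4  emit P0@[0:3]
[4] read 'c'  n4⇒n5 (via fail)
[5] read 'c'  n5⇒n5 (via fail)
[6] read 'c'  n5⇒n5 (via fail)
[7] read 'c'  n5⇒n5 (via fail)
[8] read 'b'  n5⇒n6
[9] read 'b'  n6⇒n7
[10] read 'd'  n7⇒n8  emit P1@[7:10]
[11] read 'a'  n8⇒n1 (via fail)
[12] read 'd'  n1⇒n2
[13] read 'a'  n2⇒n3
[14] read 'b'  n3⇒n4  emit P0@[11:14]
[15] read 'd'  n4⇒n0 (via fail)
[16] read 'd'  n0⇒n0
[17] read 'e'  n0⇒n0
[18] read 'd'  n0⇒n0
[19] read 'a'  n0⇒n1
[20] read 'a'  n1⇒n1 (via fail)
[21] read 'a'  n1⇒n1 (via fail)
[22] read 'd'  n1⇒n2
[23] read 'e'  n2⇒n0 (via fail)
[24] read 'd'  n0⇒n0
[25] read 'c'  n0⇒n5
[26] read 'b'  n5⇒n6
[27] read 'b'  n6⇒n7
[28] read 'd'  n7⇒n8  emit P1@[25:28]
[29] read 'a'  n8⇒n1 (via fail)
[30] read 'a'  n1⇒n1 (via fail)
[31] read 'd'  n1⇒n2
[32] read 'a'  n2⇒n3
[33] read 'b'  n3⇒n4  emit P0@[30:33]
[34] read 'a'  n4⇒n1 (via fail)
[35] read 'd'  n1⇒n2
[36] read 'a'  n2⇒n3
[37] read 'b'  n3⇒n4  emit P0@[34:37]
[38] read 'a'  n4⇒n1 (via fail)
[39] read 'd'  n1⇒n2
[40] read 'a'  n2⇒n3
[41] read 'b'  n3⇒n4  emit P0@[38:41]
[42] read 'c'  n4⇒n5 (via fail)
[43] read 'b'  n5⇒n6
[44] read 'b'  n6⇒n7
[45] read 'd'  n7⇒n8  emit P1@[42:45]
[46] read 'c'  n8⇒n5 (via fail)
[47] read 'c'  n5⇒n5 (via fail)
[48] read 'b'  n5⇒n6
[49] read 'b'  n6⇒n7
[50] read 'd'  n7⇒n8  emit P1@[47:50]
[51] read 'c'  n8⇒n5 (via fail)
[52] read 'e'  n5⇒n0 (via fail)
[53] read 'a'  n0⇒n1
[54] read 'd'  n1⇒n2
[55] read 'a'  n2⇒n3
[56] read 'b'  n3⇒n4  emit P0@[53:56]

Result: [[3,0],[10,1],[14,0],[28,1],[33,0],[37,0],[41,0],[45,1],[50,1],[56,0]]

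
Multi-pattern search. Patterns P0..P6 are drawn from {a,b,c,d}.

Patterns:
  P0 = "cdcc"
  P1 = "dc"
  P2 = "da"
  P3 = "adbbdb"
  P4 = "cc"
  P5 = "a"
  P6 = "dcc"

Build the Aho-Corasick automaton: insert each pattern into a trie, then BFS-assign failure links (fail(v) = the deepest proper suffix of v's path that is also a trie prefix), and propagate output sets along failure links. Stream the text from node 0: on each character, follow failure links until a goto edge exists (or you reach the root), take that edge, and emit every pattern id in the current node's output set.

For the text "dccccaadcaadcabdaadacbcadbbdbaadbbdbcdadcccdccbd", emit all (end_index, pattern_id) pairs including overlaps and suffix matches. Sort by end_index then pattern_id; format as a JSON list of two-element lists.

Construct AC machine:
Trie (insert patterns):
  n0 'ε': a→8 c→1 d→5
  n1 'c': c→14 d→2
  n2 'cd': c→3
  n3 'cdc': c→4
  n4 'cdcc': ·  ←P0
  n5 'd': a→7 c→6
  n6 'dc': c→15  ←P1
  n7 'da': ·  ←P2
  n8 'a': d→9  ←P5
  n9 'ad': b→10
  n10 'adb': b→11
  n11 'adbb': d→12
  n12 'adbbd': b→13
  n13 'adbbdb': ·  ←P3
  n14 'cc': ·  ←P4
  n15 'dcc': ·  ←P6

Failure links (BFS by depth):
  n1('c'): parent n0 fail=0; on 'c' 0 → fail=0;  out ∅∪∅=∅
  n5('d'): parent n0 fail=0; on 'd' 0 → fail=0;  out ∅∪∅=∅
  n8('a'): parent n0 fail=0; on 'a' 0 → fail=0;  out {5}∪∅={5}
  n2('cd'): parent n1 fail=0; on 'd' 0 → fail=5;  out ∅∪∅=∅
  n6('dc'): parent n5 fail=0; on 'c' 0 → fail=1;  out {1}∪∅={1}
  n7('da'): parent n5 fail=0; on 'a' 0 → fail=8;  out {2}∪{5}={2,5}
  n9('ad'): parent n8 fail=0; on 'd' 0 → fail=5;  out ∅∪∅=∅
  n14('cc'): parent n1 fail=0; on 'c' 0 → fail=1;  out {4}∪∅={4}
  n3('cdc'): parent n2 fail=5; on 'c' 5 → fail=6;  out ∅∪{1}={1}
  n10('adb'): parent n9 fail=5; on 'b' 5→0 → fail=0;  out ∅∪∅=∅
  n15('dcc'): parent n6 fail=1; on 'c' 1 → fail=14;  out {6}∪{4}={4,6}
  n4('cdcc'): parent n3 fail=6; on 'c' 6 → fail=15;  out {0}∪{4,6}={0,4,6}
  n11('adbb'): parent n10 fail=0; on 'b' 0 → fail=0;  out ∅∪∅=∅
  n12('adbbd'): parent n11 fail=0; on 'd' 0 → fail=5;  out ∅∪∅=∅
  n13('adbbdb'): parent n12 fail=5; on 'b' 5→0 → fail=0;  out {3}∪∅={3}

Run:
[0] read 'd'  n0⇒n5
[1] read 'c'  n5⇒n6  ** P1@[0:1]
[2] read 'c'  n6⇒n15  ** P4@[1:2],P6@[0:2]
[3] read 'c'  n15⇒n14 (via fail)  ** P4@[2:3]
[4] read 'c'  n14⇒n14 (via fail)  ** P4@[3:4]
[5] read 'a'  n14⇒n8 (via fail)  ** P5@[5:5]
[6] read 'a'  n8⇒n8 (via fail)  ** P5@[6:6]
[7] read 'd'  n8⇒n9
[8] read 'c'  n9⇒n6 (via fail)  ** P1@[7:8]
[9] read 'a'  n6⇒n8 (via fail)  ** P5@[9:9]
[10] read 'a'  n8⇒n8 (via fail)  ** P5@[10:10]
[11] read 'd'  n8⇒n9
[12] read 'c'  n9⇒n6 (via fail)  ** P1@[11:12]
[13] read 'a'  n6⇒n8 (via fail)  ** P5@[13:13]
[14] read 'b'  n8⇒n0 (via fail)
[15] read 'd'  n0⇒n5
[16] read 'a'  n5⇒n7  ** P2@[15:16],P5@[16:16]
[17] read 'a'  n7⇒n8 (via fail)  ** P5@[17:17]
[18] read 'd'  n8⇒n9
[19] read 'a'  n9⇒n7 (via fail)  ** P2@[18:19],P5@[19:19]
[20] read 'c'  n7⇒n1 (via fail)
[21] read 'b'  n1⇒n0 (via fail)
[22] read 'c'  n0⇒n1
[23] read 'a'  n1⇒n8 (via fail)  ** P5@[23:23]
[24] read 'd'  n8⇒n9
[25] read 'b'  n9⇒n10
[26] read 'b'  n10⇒n11
[27] read 'd'  n11⇒n12
[28] read 'b'  n12⇒n13  ** P3@[23:28]
[29] read 'a'  n13⇒n8 (via fail)  ** P5@[29:29]
[30] read 'a'  n8⇒n8 (via fail)  ** P5@[30:30]
[31] read 'd'  n8⇒n9
[32] read 'b'  n9⇒n10
[33] read 'b'  n10⇒n11
[34] read 'd'  n11⇒n12
[35] read 'b'  n12⇒n13  ** P3@[30:35]
[36] read 'c'  n13⇒n1 (via fail)
[37] read 'd'  n1⇒n2
[38] read 'a'  n2⇒n7 (via fail)  ** P2@[37:38],P5@[38:38]
[39] read 'd'  n7⇒n9 (via fail)
[40] read 'c'  n9⇒n6 (via fail)  ** P1@[39:40]
[41] read 'c'  n6⇒n15  ** P4@[40:41],P6@[39:41]
[42] read 'c'  n15⇒n14 (via fail)  ** P4@[41:42]
[43] read 'd'  n14⇒n2 (via fail)
[44] read 'c'  n2⇒n3  ** P1@[43:44]
[45] read 'c'  n3⇒n4  ** P0@[42:45],P4@[44:45],P6@[43:45]
[46] read 'b'  n4⇒n0 (via fail)
[47] read 'd'  n0⇒n5

Result: [[1,1],[2,4],[2,6],[3,4],[4,4],[5,5],[6,5],[8,1],[9,5],[10,5],[12,1],[13,5],[16,2],[16,5],[17,5],[19,2],[19,5],[23,5],[28,3],[29,5],[30,5],[35,3],[38,2],[38,5],[40,1],[41,4],[41,6],[42,4],[44,1],[45,0],[45,4],[45,6]]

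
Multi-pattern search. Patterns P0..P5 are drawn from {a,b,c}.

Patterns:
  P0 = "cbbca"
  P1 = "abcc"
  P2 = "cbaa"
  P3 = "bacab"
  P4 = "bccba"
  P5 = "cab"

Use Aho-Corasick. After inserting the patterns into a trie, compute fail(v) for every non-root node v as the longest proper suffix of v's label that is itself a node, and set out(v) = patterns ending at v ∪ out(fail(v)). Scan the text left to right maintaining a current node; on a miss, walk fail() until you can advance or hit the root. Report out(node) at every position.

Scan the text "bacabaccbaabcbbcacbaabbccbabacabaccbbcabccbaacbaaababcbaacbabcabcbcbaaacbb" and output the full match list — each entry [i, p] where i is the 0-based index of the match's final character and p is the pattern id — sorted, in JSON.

Construct AC machine:
Trie (insert patterns):
  0='ε' goto a→6 b→12 c→1
  1='c' goto a→21 b→2
  2='cb' goto a→10 b→3
  3='cbb' goto c→4
  4='cbbc' goto a→5
  5='cbbca' goto ·  ←P0
  6='a' goto b→7
  7='ab' goto c→8
  8='abc' goto c→9
  9='abcc' goto ·  ←P1
  10='cba' goto a→11
  11='cbaa' goto ·  ←P2
  12='b' goto a→13 c→17
  13='ba' goto c→14
  14='bac' goto a→15
  15='baca' goto b→16
  16='bacab' goto ·  ←P3
  17='bc' goto c→18
  18='bcc' goto b→19
  19='bccb' goto a→20
  20='bccba' goto ·  ←P4
  21='ca' goto b→22
  22='cab' goto ·  ←P5

Failure links (BFS by depth):
  fail(1) 'c': from fail(0)=0 chase 'c': 0 ⇒ 0;  out=∅∪out(0)=∅
  fail(6) 'a': from fail(0)=0 chase 'a': 0 ⇒ 0;  out=∅∪out(0)=∅
  fail(12) 'b': from fail(0)=0 chase 'b': 0 ⇒ 0;  out=∅∪out(0)=∅
  fail(2) 'cb': from fail(1)=0 chase 'b': 0 ⇒ 12;  out=∅∪out(12)=∅
  fail(7) 'ab': from fail(6)=0 chase 'b': 0 ⇒ 12;  out=∅∪out(12)=∅
  fail(13) 'ba': from fail(12)=0 chase 'a': 0 ⇒ 6;  out=∅∪out(6)=∅
  fail(17) 'bc': from fail(12)=0 chase 'c': 0 ⇒ 1;  out=∅∪out(1)=∅
  fail(21) 'ca': from fail(1)=0 chase 'a': 0 ⇒ 6;  out=∅∪out(6)=∅
  fail(3) 'cbb': from fail(2)=12 chase 'b': 12→0 ⇒ 12;  out=∅∪out(12)=∅
  fail(8) 'abc': from fail(7)=12 chase 'c': 12 ⇒ 17;  out=∅∪out(17)=∅
  fail(10) 'cba': from fail(2)=12 chase 'a': 12 ⇒ 13;  out=∅∪out(13)=∅
  fail(14) 'bac': from fail(13)=6 chase 'c': 6→0 ⇒ 1;  out=∅∪out(1)=∅
  fail(18) 'bcc': from fail(17)=1 chase 'c': 1→0 ⇒ 1;  out=∅∪out(1)=∅
  fail(22) 'cab': from fail(21)=6 chase 'b': 6 ⇒ 7;  out={5}∪out(7)={5}
  fail(4) 'cbbc': from fail(3)=12 chase 'c': 12 ⇒ 17;  out=∅∪out(17)=∅
  fail(9) 'abcc': from fail(8)=17 chase 'c': 17 ⇒ 18;  out={1}∪out(18)={1}
  fail(11) 'cbaa': from fail(10)=13 chase 'a': 13→6→0 ⇒ 6;  out={2}∪out(6)={2}
  fail(15) 'baca': from fail(14)=1 chase 'a': 1 ⇒ 21;  out=∅∪out(21)=∅
  fail(19) 'bccb': from fail(18)=1 chase 'b': 1 ⇒ 2;  out=∅∪out(2)=∅
  fail(5) 'cbbca': from fail(4)=17 chase 'a': 17→1 ⇒ 21;  out={0}∪out(21)={0}
  fail(16) 'bacab': from fail(15)=21 chase 'b': 21 ⇒ 22;  out={3}∪out(22)={3,5}
  fail(20) 'bccba': from fail(19)=2 chase 'a': 2 ⇒ 10;  out={4}∪out(10)={4}

Run:
[0] read 'b'  n0⇒n12
[1] read 'a'  n12⇒n13
[2] read 'c'  n13⇒n14
[3] read 'a'  n14⇒n15
[4] read 'b'  n15⇒n16  → match P3@[0:4],P5@[2:4]
[5] read 'a'  n16⇒n13 (via fail)
[6] read 'c'  n13⇒n14
[7] read 'c'  n14⇒n1 (via fail)
[8] read 'b'  n1⇒n2
[9] read 'a'  n2⇒n10
[10] read 'a'  n10⇒n11  → match P2@[7:10]
[11] read 'b'  n11⇒n7 (via fail)
[12] read 'c'  n7⇒n8
[13] read 'b'  n8⇒n2 (via fail)
[14] read 'b'  n2⇒n3
[15] read 'c'  n3⇒n4
[16] read 'a'  n4⇒n5  → match P0@[12:16]
[17] read 'c'  n5⇒n1 (via fail)
[18] read 'b'  n1⇒n2
[19] read 'a'  n2⇒n10
[20] read 'a'  n10⇒n11  → match P2@[17:20]
[21] read 'b'  n11⇒n7 (via fail)
[22] read 'b'  n7⇒n12 (via fail)
[23] read 'c'  n12⇒n17
[24] read 'c'  n17⇒n18
[25] read 'b'  n18⇒n19
[26] read 'a'  n19⇒n20  → match P4@[22:26]
[27] read 'b'  n20⇒n7 (via fail)
[28] read 'a'  n7⇒n13 (via fail)
[29] read 'c'  n13⇒n14
[30] read 'a'  n14⇒n15
[31] read 'b'  n15⇒n16  → match P3@[27:31],P5@[29:31]
[32] read 'a'  n16⇒n13 (via fail)
[33] read 'c'  n13⇒n14
[34] read 'c'  n14⇒n1 (via fail)
[35] read 'b'  n1⇒n2
[36] read 'b'  n2⇒n3
[37] read 'c'  n3⇒n4
[38] read 'a'  n4⇒n5  → match P0@[34:38]
[39] read 'b'  n5⇒n22 (via fail)  → match P5@[37:39]
[40] read 'c'  n22⇒n8 (via fail)
[41] read 'c'  n8⇒n9  → match P1@[38:41]
[42] read 'b'  n9⇒n19 (via fail)
[43] read 'a'  n19⇒n20  → match P4@[39:43]
[44] read 'a'  n20⇒n11 (via fail)  → match P2@[41:44]
[45] read 'c'  n11⇒n1 (via fail)
[46] read 'b'  n1⇒n2
[47] read 'a'  n2⇒n10
[48] read 'a'  n10⇒n11  → match P2@[45:48]
[49] read 'a'  n11⇒n6 (via fail)
[50] read 'b'  n6⇒n7
[51] read 'a'  n7⇒n13 (via fail)
[52] read 'b'  n13⇒n7 (via fail)
[53] read 'c'  n7⇒n8
[54] read 'b'  n8⇒n2 (via fail)
[55] read 'a'  n2⇒n10
[56] read 'a'  n10⇒n11  → match P2@[53:56]
[57] read 'c'  n11⇒n1 (via fail)
[58] read 'b'  n1⇒n2
[59] read 'a'  n2⇒n10
[60] read 'b'  n10⇒n7 (via fail)
[61] read 'c'  n7⇒n8
[62] read 'a'  n8⇒n21 (via fail)
[63] read 'b'  n21⇒n22  → match P5@[61:63]
[64] read 'c'  n22⇒n8 (via fail)
[65] read 'b'  n8⇒n2 (via fail)
[66] read 'c'  n2⇒n17 (via fail)
[67] read 'b'  n17⇒n2 (via fail)
[68] read 'a'  n2⇒n10
[69] read 'a'  n10⇒n11  → match P2@[66:69]
[70] read 'a'  n11⇒n6 (via fail)
[71] read 'c'  n6⇒n1 (via fail)
[72] read 'b'  n1⇒n2
[73] read 'b'  n2⇒n3

All matches (sorted): [[4,3],[4,5],[10,2],[16,0],[20,2],[26,4],[31,3],[31,5],[38,0],[39,5],[41,1],[43,4],[44,2],[48,2],[56,2],[63,5],[69,2]]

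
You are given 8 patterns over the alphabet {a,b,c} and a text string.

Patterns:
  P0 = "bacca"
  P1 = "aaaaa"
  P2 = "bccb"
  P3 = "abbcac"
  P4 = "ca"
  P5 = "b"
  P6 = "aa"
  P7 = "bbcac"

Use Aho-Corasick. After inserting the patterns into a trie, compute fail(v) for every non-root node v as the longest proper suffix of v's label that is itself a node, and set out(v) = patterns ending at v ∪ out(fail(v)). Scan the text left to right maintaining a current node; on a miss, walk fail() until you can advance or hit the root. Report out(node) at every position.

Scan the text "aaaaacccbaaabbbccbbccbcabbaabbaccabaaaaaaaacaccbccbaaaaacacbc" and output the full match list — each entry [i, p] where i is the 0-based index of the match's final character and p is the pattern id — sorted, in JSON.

Build automaton:
Trie nodes:
  0='ε' goto a→6 b→1 c→19
  1='b' goto a→2 b→21 c→11  ←P5
  2='ba' goto c→3
  3='bac' goto c→4
  4='bacc' goto a→5
  5='bacca' goto ·  ←P0
  6='a' goto a→7 b→14
  7='aa' goto a→8  ←P6
  8='aaa' goto a→9
  9='aaaa' goto a→10
  10='aaaaa' goto ·  ←P1
  11='bc' goto c→12
  12='bcc' goto b→13
  13='bccb' goto ·  ←P2
  14='ab' goto b→15
  15='abb' goto c→16
  16='abbc' goto a→17
  17='abbca' goto c→18
  18='abbcac' goto ·  ←P3
  19='c' goto a→20
  20='ca' goto ·  ←P4
  21='bb' goto c→22
  22='bbc' goto a→23
  23='bbca' goto c→24
  24='bbcac' goto ·  ←P7

BFS fail/out derivation:
  n1('b'): parent n0 fail=0; on 'b' 0 → fail=0;  out {5}∪∅={5}
  n6('a'): parent n0 fail=0; on 'a' 0 → fail=0;  out ∅∪∅=∅
  n19('c'): parent n0 fail=0; on 'c' 0 → fail=0;  out ∅∪∅=∅
  n2('ba'): parent n1 fail=0; on 'a' 0 → fail=6;  out ∅∪∅=∅
  n7('aa'): parent n6 fail=0; on 'a' 0 → fail=6;  out {6}∪∅={6}
  n11('bc'): parent n1 fail=0; on 'c' 0 → fail=19;  out ∅∪∅=∅
  n14('ab'): parent n6 fail=0; on 'b' 0 → fail=1;  out ∅∪{5}={5}
  n20('ca'): parent n19 fail=0; on 'a' 0 → fail=6;  out {4}∪∅={4}
  n21('bb'): parent n1 fail=0; on 'b' 0 → fail=1;  out ∅∪{5}={5}
  n3('bac'): parent n2 fail=6; on 'c' 6→0 → fail=19;  out ∅∪∅=∅
  n8('aaa'): parent n7 fail=6; on 'a' 6 → fail=7;  out ∅∪{6}={6}
  n12('bcc'): parent n11 fail=19; on 'c' 19→0 → fail=19;  out ∅∪∅=∅
  n15('abb'): parent n14 fail=1; on 'b' 1 → fail=21;  out ∅∪{5}={5}
  n22('bbc'): parent n21 fail=1; on 'c' 1 → fail=11;  out ∅∪∅=∅
  n4('bacc'): parent n3 fail=19; on 'c' 19→0 → fail=19;  out ∅∪∅=∅
  n9('aaaa'): parent n8 fail=7; on 'a' 7 → fail=8;  out ∅∪{6}={6}
  n13('bccb'): parent n12 fail=19; on 'b' 19→0 → fail=1;  out {2}∪{5}={2,5}
  n16('abbc'): parent n15 fail=21; on 'c' 21 → fail=22;  out ∅∪∅=∅
  n23('bbca'): parent n22 fail=11; on 'a' 11→19 → fail=20;  out ∅∪{4}={4}
  n5('bacca'): parent n4 fail=19; on 'a' 19 → fail=20;  out {0}∪{4}={0,4}
  n10('aaaaa'): parent n9 fail=8; on 'a' 8 → fail=9;  out {1}∪{6}={1,6}
  n17('abbca'): parent n16 fail=22; on 'a' 22 → fail=23;  out ∅∪{4}={4}
  n24('bbcac'): parent n23 fail=20; on 'c' 20→6→0 → fail=19;  out {7}∪∅={7}
  n18('abbcac'): parent n17 fail=23; on 'c' 23 → fail=24;  out {3}∪{7}={3,7}

Scan:
pos 0 'a': at 6
pos 1 'a': at 7  ** P6@[0:1]
pos 2 'a': at 8  ** P6@[1:2]
pos 3 'a': at 9  ** P6@[2:3]
pos 4 'a': at 10  ** P1@[0:4],P6@[3:4]
pos 5 'c': at 19 (fail-walked)
pos 6 'c': at 19 (fail-walked)
pos 7 'c': at 19 (fail-walked)
pos 8 'b': at 1 (fail-walked)  ** P5@[8:8]
pos 9 'a': at 2
pos 10 'a': at 7 (fail-walked)  ** P6@[9:10]
pos 11 'a': at 8  ** P6@[10:11]
pos 12 'b': at 14 (fail-walked)  ** P5@[12:12]
pos 13 'b': at 15  ** P5@[13:13]
pos 14 'b': at 21 (fail-walked)  ** P5@[14:14]
pos 15 'c': at 22
pos 16 'c': at 12 (fail-walked)
pos 17 'b': at 13  ** P2@[14:17],P5@[17:17]
pos 18 'b': at 21 (fail-walked)  ** P5@[18:18]
pos 19 'c': at 22
pos 20 'c': at 12 (fail-walked)
pos 21 'b': at 13  ** P2@[18:21],P5@[21:21]
pos 22 'c': at 11 (fail-walked)
pos 23 'a': at 20 (fail-walked)  ** P4@[22:23]
pos 24 'b': at 14 (fail-walked)  ** P5@[24:24]
pos 25 'b': at 15  ** P5@[25:25]
pos 26 'a': at 2 (fail-walked)
pos 27 'a': at 7 (fail-walked)  ** P6@[26:27]
pos 28 'b': at 14 (fail-walked)  ** P5@[28:28]
pos 29 'b': at 15  ** P5@[29:29]
pos 30 'a': at 2 (fail-walked)
pos 31 'c': at 3
pos 32 'c': at 4
pos 33 'a': at 5  ** P0@[29:33],P4@[32:33]
pos 34 'b': at 14 (fail-walked)  ** P5@[34:34]
pos 35 'a': at 2 (fail-walked)
pos 36 'a': at 7 (fail-walked)  ** P6@[35:36]
pos 37 'a': at 8  ** P6@[36:37]
pos 38 'a': at 9  ** P6@[37:38]
pos 39 'a': at 10  ** P1@[35:39],P6@[38:39]
pos 40 'a': at 10 (fail-walked)  ** P1@[36:40],P6@[39:40]
pos 41 'a': at 10 (fail-walked)  ** P1@[37:41],P6@[40:41]
pos 42 'a': at 10 (fail-walked)  ** P1@[38:42],P6@[41:42]
pos 43 'c': at 19 (fail-walked)
pos 44 'a': at 20  ** P4@[43:44]
pos 45 'c': at 19 (fail-walked)
pos 46 'c': at 19 (fail-walked)
pos 47 'b': at 1 (fail-walked)  ** P5@[47:47]
pos 48 'c': at 11
pos 49 'c': at 12
pos 50 'b': at 13  ** P2@[47:50],P5@[50:50]
pos 51 'a': at 2 (fail-walked)
pos 52 'a': at 7 (fail-walked)  ** P6@[51:52]
pos 53 'a': at 8  ** P6@[52:53]
pos 54 'a': at 9  ** P6@[53:54]
pos 55 'a': at 10  ** P1@[51:55],P6@[54:55]
pos 56 'c': at 19 (fail-walked)
pos 57 'a': at 20  ** P4@[56:57]
pos 58 'c': at 19 (fail-walked)
pos 59 'b': at 1 (fail-walked)  ** P5@[59:59]
pos 60 'c': at 11

Matches: [[1,6],[2,6],[3,6],[4,1],[4,6],[8,5],[10,6],[11,6],[12,5],[13,5],[14,5],[17,2],[17,5],[18,5],[21,2],[21,5],[23,4],[24,5],[25,5],[27,6],[28,5],[29,5],[33,0],[33,4],[34,5],[36,6],[37,6],[38,6],[39,1],[39,6],[40,1],[40,6],[41,1],[41,6],[42,1],[42,6],[44,4],[47,5],[50,2],[50,5],[52,6],[53,6],[54,6],[55,1],[55,6],[57,4],[59,5]]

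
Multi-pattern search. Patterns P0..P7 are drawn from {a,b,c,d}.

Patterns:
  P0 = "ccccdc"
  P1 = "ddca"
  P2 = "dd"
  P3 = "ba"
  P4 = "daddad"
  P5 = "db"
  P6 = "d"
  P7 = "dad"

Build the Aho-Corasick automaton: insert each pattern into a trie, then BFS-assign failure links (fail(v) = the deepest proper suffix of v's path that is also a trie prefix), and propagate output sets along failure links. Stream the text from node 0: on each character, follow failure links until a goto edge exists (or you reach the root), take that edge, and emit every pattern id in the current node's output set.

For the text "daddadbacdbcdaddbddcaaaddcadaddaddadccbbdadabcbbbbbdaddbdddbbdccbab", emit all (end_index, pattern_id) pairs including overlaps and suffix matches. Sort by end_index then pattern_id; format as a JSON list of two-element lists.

Build automaton:
Trie (insert patterns):
  n0 'ε': b→11 c→1 d→7
  n1 'c': c→2
  n2 'cc': c→3
  n3 'ccc': c→4
  n4 'cccc': d→5
  n5 'ccccd': c→6
  n6 'ccccdc': ·  ←P0
  n7 'd': a→13 b→18 d→8  ←P6
  n8 'dd': c→9  ←P2
  n9 'ddc': a→10
  n10 'ddca': ·  ←P1
  n11 'b': a→12
  n12 'ba': ·  ←P3
  n13 'da': d→14
  n14 'dad': d→15  ←P7
  n15 'dadd': a→16
  n16 'dadda': d→17
  n17 'daddad': ·  ←P4
  n18 'db': ·  ←P5

Failure links (BFS by depth):
  n1('c'): parent n0 fail=0; on 'c' 0 → fail=0;  out ∅∪∅=∅
  n7('d'): parent n0 fail=0; on 'd' 0 → fail=0;  out {6}∪∅={6}
  n11('b'): parent n0 fail=0; on 'b' 0 → fail=0;  out ∅∪∅=∅
  n2('cc'): parent n1 fail=0; on 'c' 0 → fail=1;  out ∅∪∅=∅
  n8('dd'): parent n7 fail=0; on 'd' 0 → fail=7;  out {2}∪{6}={2,6}
  n12('ba'): parent n11 fail=0; on 'a' 0 → fail=0;  out {3}∪∅={3}
  n13('da'): parent n7 fail=0; on 'a' 0 → fail=0;  out ∅∪∅=∅
  n18('db'): parent n7 fail=0; on 'b' 0 → fail=11;  out {5}∪∅={5}
  n3('ccc'): parent n2 fail=1; on 'c' 1 → fail=2;  out ∅∪∅=∅
  n9('ddc'): parent n8 fail=7; on 'c' 7→0 → fail=1;  out ∅∪∅=∅
  n14('dad'): parent n13 fail=0; on 'd' 0 → fail=7;  out {7}∪{6}={6,7}
  n4('cccc'): parent n3 fail=2; on 'c' 2 → fail=3;  out ∅∪∅=∅
  n10('ddca'): parent n9 fail=1; on 'a' 1→0 → fail=0;  out {1}∪∅={1}
  n15('dadd'): parent n14 fail=7; on 'd' 7 → fail=8;  out ∅∪{2,6}={2,6}
  n5('ccccd'): parent n4 fail=3; on 'd' 3→2→1→0 → fail=7;  out ∅∪{6}={6}
  n16('dadda'): parent n15 fail=8; on 'a' 8→7 → fail=13;  out ∅∪∅=∅
  n6('ccccdc'): parent n5 fail=7; on 'c' 7→0 → fail=1;  out {0}∪∅={0}
  n17('daddad'): parent n16 fail=13; on 'd' 13 → fail=14;  out {4}∪{6,7}={4,6,7}

Scan:
i=0 'd': node 0→7  → match P6@[0:0]
i=1 'a': node 7→13
i=2 'd': node 13→14  → match P6@[2:2],P7@[0:2]
i=3 'd': node 14→15  → match P2@[2:3],P6@[3:3]
i=4 'a': node 15→16
i=5 'd': node 16→17  → match P4@[0:5],P6@[5:5],P7@[3:5]
i=6 'b': node 17→18 (fail-walked)  → match P5@[5:6]
i=7 'a': node 18→12 (fail-walked)  → match P3@[6:7]
i=8 'c': node 12→1 (fail-walked)
i=9 'd': node 1→7 (fail-walked)  → match P6@[9:9]
i=10 'b': node 7→18  → match P5@[9:10]
i=11 'c': node 18→1 (fail-walked)
i=12 'd': node 1→7 (fail-walked)  → match P6@[12:12]
i=13 'a': node 7→13
i=14 'd': node 13→14  → match P6@[14:14],P7@[12:14]
i=15 'd': node 14→15  → match P2@[14:15],P6@[15:15]
i=16 'b': node 15→18 (fail-walked)  → match P5@[15:16]
i=17 'd': node 18→7 (fail-walked)  → match P6@[17:17]
i=18 'd': node 7→8  → match P2@[17:18],P6@[18:18]
i=19 'c': node 8→9
i=20 'a': node 9→10  → match P1@[17:20]
i=21 'a': node 10→0 (fail-walked)
i=22 'a': node 0→0
i=23 'd': node 0→7  → match P6@[23:23]
i=24 'd': node 7→8  → match P2@[23:24],P6@[24:24]
i=25 'c': node 8→9
i=26 'a': node 9→10  → match P1@[23:26]
i=27 'd': node 10→7 (fail-walked)  → match P6@[27:27]
i=28 'a': node 7→13
i=29 'd': node 13→14  → match P6@[29:29],P7@[27:29]
i=30 'd': node 14→15  → match P2@[29:30],P6@[30:30]
i=31 'a': node 15→16
i=32 'd': node 16→17  → match P4@[27:32],P6@[32:32],P7@[30:32]
i=33 'd': node 17→15 (fail-walked)  → match P2@[32:33],P6@[33:33]
i=34 'a': node 15→16
i=35 'd': node 16→17  → match P4@[30:35],P6@[35:35],P7@[33:35]
i=36 'c': node 17→1 (fail-walked)
i=37 'c': node 1→2
i=38 'b': node 2→11 (fail-walked)
i=39 'b': node 11→11 (fail-walked)
i=40 'd': node 11→7 (fail-walked)  → match P6@[40:40]
i=41 'a': node 7→13
i=42 'd': node 13→14  → match P6@[42:42],P7@[40:42]
i=43 'a': node 14→13 (fail-walked)
i=44 'b': node 13→11 (fail-walked)
i=45 'c': node 11→1 (fail-walked)
i=46 'b': node 1→11 (fail-walked)
i=47 'b': node 11→11 (fail-walked)
i=48 'b': node 11→11 (fail-walked)
i=49 'b': node 11→11 (fail-walked)
i=50 'b': node 11→11 (fail-walked)
i=51 'd': node 11→7 (fail-walked)  → match P6@[51:51]
i=52 'a': node 7→13
i=53 'd': node 13→14  → match P6@[53:53],P7@[51:53]
i=54 'd': node 14→15  → match P2@[53:54],P6@[54:54]
i=55 'b': node 15→18 (fail-walked)  → match P5@[54:55]
i=56 'd': node 18→7 (fail-walked)  → match P6@[56:56]
i=57 'd': node 7→8  → match P2@[56:57],P6@[57:57]
i=58 'd': node 8→8 (fail-walked)  → match P2@[57:58],P6@[58:58]
i=59 'b': node 8→18 (fail-walked)  → match P5@[58:59]
i=60 'b': node 18→11 (fail-walked)
i=61 'd': node 11→7 (fail-walked)  → match P6@[61:61]
i=62 'c': node 7→1 (fail-walked)
i=63 'c': node 1→2
i=64 'b': node 2→11 (fail-walked)
i=65 'a': node 11→12  → match P3@[64:65]
i=66 'b': node 12→11 (fail-walked)

All matches (sorted): [[0,6],[2,6],[2,7],[3,2],[3,6],[5,4],[5,6],[5,7],[6,5],[7,3],[9,6],[10,5],[12,6],[14,6],[14,7],[15,2],[15,6],[16,5],[17,6],[18,2],[18,6],[20,1],[23,6],[24,2],[24,6],[26,1],[27,6],[29,6],[29,7],[30,2],[30,6],[32,4],[32,6],[32,7],[33,2],[33,6],[35,4],[35,6],[35,7],[40,6],[42,6],[42,7],[51,6],[53,6],[53,7],[54,2],[54,6],[55,5],[56,6],[57,2],[57,6],[58,2],[58,6],[59,5],[61,6],[65,3]]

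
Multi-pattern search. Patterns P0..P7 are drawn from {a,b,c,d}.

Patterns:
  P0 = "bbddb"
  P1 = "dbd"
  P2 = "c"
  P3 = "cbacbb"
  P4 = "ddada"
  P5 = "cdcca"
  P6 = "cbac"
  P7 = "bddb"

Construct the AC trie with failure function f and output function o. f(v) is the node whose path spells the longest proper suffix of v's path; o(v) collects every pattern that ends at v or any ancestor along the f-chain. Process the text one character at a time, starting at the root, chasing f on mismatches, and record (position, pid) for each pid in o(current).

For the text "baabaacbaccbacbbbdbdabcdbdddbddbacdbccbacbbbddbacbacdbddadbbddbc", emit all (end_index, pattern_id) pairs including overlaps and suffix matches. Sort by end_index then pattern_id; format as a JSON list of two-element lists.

Construct AC machine:
Trie (insert patterns):
  n0 'ε': b→1 c→9 d→6
  n1 'b': b→2 d→23
  n2 'bb': d→3
  n3 'bbd': d→4
  n4 'bbdd': b→5
  n5 'bbddb': ·  ←P0
  n6 'd': b→7 d→15
  n7 'db': d→8
  n8 'dbd': ·  ←P1
  n9 'c': b→10 d→19  ←P2
  n10 'cb': a→11
  n11 'cba': c→12
  n12 'cbac': b→13  ←P6
  n13 'cbacb': b→14
  n14 'cbacbb': ·  ←P3
  n15 'dd': a→16
  n16 'dda': d→17
  n17 'ddad': a→18
  n18 'ddada': ·  ←P4
  n19 'cd': c→20
  n20 'cdc': c→21
  n21 'cdcc': a→22
  n22 'cdcca': ·  ←P5
  n23 'bd': d→24
  n24 'bdd': b→25
  n25 'bddb': ·  ←P7

Failure links (BFS by depth):
  fail(1) 'b': from fail(0)=0 chase 'b': 0 ⇒ 0;  out=∅∪out(0)=∅
  fail(6) 'd': from fail(0)=0 chase 'd': 0 ⇒ 0;  out=∅∪out(0)=∅
  fail(9) 'c': from fail(0)=0 chase 'c': 0 ⇒ 0;  out={2}∪out(0)={2}
  fail(2) 'bb': from fail(1)=0 chase 'b': 0 ⇒ 1;  out=∅∪out(1)=∅
  fail(7) 'db': from fail(6)=0 chase 'b': 0 ⇒ 1;  out=∅∪out(1)=∅
  fail(10) 'cb': from fail(9)=0 chase 'b': 0 ⇒ 1;  out=∅∪out(1)=∅
  fail(15) 'dd': from fail(6)=0 chase 'd': 0 ⇒ 6;  out=∅∪out(6)=∅
  fail(19) 'cd': from fail(9)=0 chase 'd': 0 ⇒ 6;  out=∅∪out(6)=∅
  fail(23) 'bd': from fail(1)=0 chase 'd': 0 ⇒ 6;  out=∅∪out(6)=∅
  fail(3) 'bbd': from fail(2)=1 chase 'd': 1 ⇒ 23;  out=∅∪out(23)=∅
  fail(8) 'dbd': from fail(7)=1 chase 'd': 1 ⇒ 23;  out={1}∪out(23)={1}
  fail(11) 'cba': from fail(10)=1 chase 'a': 1→0 ⇒ 0;  out=∅∪out(0)=∅
  fail(16) 'dda': from fail(15)=6 chase 'a': 6→0 ⇒ 0;  out=∅∪out(0)=∅
  fail(20) 'cdc': from fail(19)=6 chase 'c': 6→0 ⇒ 9;  out=∅∪out(9)={2}
  fail(24) 'bdd': from fail(23)=6 chase 'd': 6 ⇒ 15;  out=∅∪out(15)=∅
  fail(4) 'bbdd': from fail(3)=23 chase 'd': 23 ⇒ 24;  out=∅∪out(24)=∅
  fail(12) 'cbac': from fail(11)=0 chase 'c': 0 ⇒ 9;  out={6}∪out(9)={2,6}
  fail(17) 'ddad': from fail(16)=0 chase 'd': 0 ⇒ 6;  out=∅∪out(6)=∅
  fail(21) 'cdcc': from fail(20)=9 chase 'c': 9→0 ⇒ 9;  out=∅∪out(9)={2}
  fail(25) 'bddb': from fail(24)=15 chase 'b': 15→6 ⇒ 7;  out={7}∪out(7)={7}
  fail(5) 'bbddb': from fail(4)=24 chase 'b': 24 ⇒ 25;  out={0}∪out(25)={0,7}
  fail(13) 'cbacb': from fail(12)=9 chase 'b': 9 ⇒ 10;  out=∅∪out(10)=∅
  fail(18) 'ddada': from fail(17)=6 chase 'a': 6→0 ⇒ 0;  out={4}∪out(0)={4}
  fail(22) 'cdcca': from fail(21)=9 chase 'a': 9→0 ⇒ 0;  out={5}∪out(0)={5}
  fail(14) 'cbacbb': from fail(13)=10 chase 'b': 10→1 ⇒ 2;  out={3}∪out(2)={3}

Run:
pos 0 'b': at 1
pos 1 'a': at 0 (fail-walked)
pos 2 'a': at 0
pos 3 'b': at 1
pos 4 'a': at 0 (fail-walked)
pos 5 'a': at 0
pos 6 'c': at 9  emit P2@[6:6]
pos 7 'b': at 10
pos 8 'a': at 11
pos 9 'c': at 12  emit P2@[9:9],P6@[6:9]
pos 10 'c': at 9 (fail-walked)  emit P2@[10:10]
pos 11 'b': at 10
pos 12 'a': at 11
pos 13 'c': at 12  emit P2@[13:13],P6@[10:13]
pos 14 'b': at 13
pos 15 'b': at 14  emit P3@[10:15]
pos 16 'b': at 2 (fail-walked)
pos 17 'd': at 3
pos 18 'b': at 7 (fail-walked)
pos 19 'd': at 8  emit P1@[17:19]
pos 20 'a': at 0 (fail-walked)
pos 21 'b': at 1
pos 22 'c': at 9 (fail-walked)  emit P2@[22:22]
pos 23 'd': at 19
pos 24 'b': at 7 (fail-walked)
pos 25 'd': at 8  emit P1@[23:25]
pos 26 'd': at 24 (fail-walked)
pos 27 'd': at 15 (fail-walked)
pos 28 'b': at 7 (fail-walked)
pos 29 'd': at 8  emit P1@[27:29]
pos 30 'd': at 24 (fail-walked)
pos 31 'b': at 25  emit P7@[28:31]
pos 32 'a': at 0 (fail-walked)
pos 33 'c': at 9  emit P2@[33:33]
pos 34 'd': at 19
pos 35 'b': at 7 (fail-walked)
pos 36 'c': at 9 (fail-walked)  emit P2@[36:36]
pos 37 'c': at 9 (fail-walked)  emit P2@[37:37]
pos 38 'b': at 10
pos 39 'a': at 11
pos 40 'c': at 12  emit P2@[40:40],P6@[37:40]
pos 41 'b': at 13
pos 42 'b': at 14  emit P3@[37:42]
pos 43 'b': at 2 (fail-walked)
pos 44 'd': at 3
pos 45 'd': at 4
pos 46 'b': at 5  emit P0@[42:46],P7@[43:46]
pos 47 'a': at 0 (fail-walked)
pos 48 'c': at 9  emit P2@[48:48]
pos 49 'b': at 10
pos 50 'a': at 11
pos 51 'c': at 12  emit P2@[51:51],P6@[48:51]
pos 52 'd': at 19 (fail-walked)
pos 53 'b': at 7 (fail-walked)
pos 54 'd': at 8  emit P1@[52:54]
pos 55 'd': at 24 (fail-walked)
pos 56 'a': at 16 (fail-walked)
pos 57 'd': at 17
pos 58 'b': at 7 (fail-walked)
pos 59 'b': at 2 (fail-walked)
pos 60 'd': at 3
pos 61 'd': at 4
pos 62 'b': at 5  emit P0@[58:62],P7@[59:62]
pos 63 'c': at 9 (fail-walked)  emit P2@[63:63]

All matches (sorted): [[6,2],[9,2],[9,6],[10,2],[13,2],[13,6],[15,3],[19,1],[22,2],[25,1],[29,1],[31,7],[33,2],[36,2],[37,2],[40,2],[40,6],[42,3],[46,0],[46,7],[48,2],[51,2],[51,6],[54,1],[62,0],[62,7],[63,2]]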